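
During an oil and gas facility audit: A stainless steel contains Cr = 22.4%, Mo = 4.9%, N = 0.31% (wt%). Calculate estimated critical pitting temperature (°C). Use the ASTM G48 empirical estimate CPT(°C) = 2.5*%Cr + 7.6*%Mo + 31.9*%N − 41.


Apply the ASTM G48 empirical CPT estimate: CPT(°C) = 2.5*%Cr + 7.6*%Mo + 31.9*%N − 41
2.5*22.4 = 56; 7.6*4.9 = 37.24; 31.9*0.31 = 9.889
CPT = 56 + 37.24 + 9.889 − 41 = 62.129 °C
Rounded to 0.1 °C: CPT ≈ 62.1 °C

62.1 °C


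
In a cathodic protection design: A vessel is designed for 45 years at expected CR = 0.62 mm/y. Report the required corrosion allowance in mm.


Corrosion allowance = CR × design life
CA = 0.62 * 45 = 27.9 mm

27.9 mm


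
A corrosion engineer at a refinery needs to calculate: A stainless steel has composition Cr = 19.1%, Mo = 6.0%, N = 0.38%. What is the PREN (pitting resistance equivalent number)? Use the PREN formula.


Apply the PREN formula: PREN = Cr + 3.3*Mo + 16*N
PREN = 19.1 + 3.3*6.0 + 16*0.38
PREN = 19.1 + 19.8 + 6.08 = 44.98

44.98


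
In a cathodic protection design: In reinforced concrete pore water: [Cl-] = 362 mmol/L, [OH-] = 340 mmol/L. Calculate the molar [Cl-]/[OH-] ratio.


Threshold parameter = [Cl-] / [OH-] (molar basis; both in mmol/L, so units cancel)
Ratio = 362 / 340 = 1.06

1.06


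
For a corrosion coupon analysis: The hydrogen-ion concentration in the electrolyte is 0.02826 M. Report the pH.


pH = −log10[H+]
pH = −log10(0.02826) = 1.55

1.55


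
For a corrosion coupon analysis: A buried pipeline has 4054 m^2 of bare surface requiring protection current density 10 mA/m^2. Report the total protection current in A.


I = area * current density, then convert mA → A (÷1000)
I = 4054 * 10 / 1000 = 40.54 A

40.54 A


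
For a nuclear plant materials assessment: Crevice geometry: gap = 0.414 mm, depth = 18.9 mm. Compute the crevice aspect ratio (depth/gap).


Aspect ratio = depth / gap
Ratio = 18.9 / 0.414 = 45.7

45.7


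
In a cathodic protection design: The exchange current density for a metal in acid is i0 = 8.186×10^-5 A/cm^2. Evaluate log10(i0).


i0 = 8.186×10^-5 A/cm^2
log10(i0) = -4.087

-4.087


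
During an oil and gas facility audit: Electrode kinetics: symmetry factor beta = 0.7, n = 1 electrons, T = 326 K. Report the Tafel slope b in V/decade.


Apply the Tafel slope relation: b = 2.303*R*T/(beta*n*F)
Numerator: 2.303 * 8.314 * 326 = 6241.97
Denominator: 0.7 * 1 * 96485 = 67539.5
b = 6241.97 / 67539.5 = 0.092 V/decade

0.092 V/decade


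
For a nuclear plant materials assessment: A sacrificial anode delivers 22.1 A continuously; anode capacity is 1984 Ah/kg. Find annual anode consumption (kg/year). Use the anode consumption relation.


Annual consumption = current * hours per year / capacity
Rate = 22.1 * 8760 / 1984 = 97.6 kg/year

97.6 kg/year


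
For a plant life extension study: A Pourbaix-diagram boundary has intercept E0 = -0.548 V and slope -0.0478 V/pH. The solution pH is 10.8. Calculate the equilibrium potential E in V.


Apply the Pourbaix line equation: E = E0 + slope*pH
E = -0.548 + (-0.0478)*10.8 = -0.548 + (-0.51624) = -1.06424 V
Rounded to 4 decimal places: E = -1.0642 V

-1.0642 V


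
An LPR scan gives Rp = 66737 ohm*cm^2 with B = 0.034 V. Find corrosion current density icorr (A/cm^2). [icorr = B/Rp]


Apply the Stern-Geary relation: icorr = B / Rp
icorr = 0.034 / 66737 = 5.095×10^-7 A/cm^2

5.095×10^-7 A/cm^2


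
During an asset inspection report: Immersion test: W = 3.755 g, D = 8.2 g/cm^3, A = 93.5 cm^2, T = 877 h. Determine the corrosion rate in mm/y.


Apply the mm/y weight-loss relation: CR = 87600 * W / (D * A * T)
Numerator: 87600 * 3.755 = 328938.0
Denominator: 8.2 * 93.5 * 877 = 672395.9
CR = 328938.0 / 672395.9 = 0.4892 mm/y

0.4892 mm/y


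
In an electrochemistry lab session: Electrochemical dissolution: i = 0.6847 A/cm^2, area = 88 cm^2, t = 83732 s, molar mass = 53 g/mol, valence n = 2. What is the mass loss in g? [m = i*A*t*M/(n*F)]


Apply Faraday's law: m = i*A*t*M / (n*F)
Total charge passed Q = i*A*t = 0.6847*88*83732 = 5045154.4352 C
m = Q*M/(n*F) = 5045154.4352*53/(2*96485) = 1385.6723 g

1385.6723 g


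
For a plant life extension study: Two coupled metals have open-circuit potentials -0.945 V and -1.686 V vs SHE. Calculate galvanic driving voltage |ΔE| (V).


Driving voltage is the absolute potential difference.
|ΔE| = |-0.945 − (-1.686)| = 0.741 V

0.741 V


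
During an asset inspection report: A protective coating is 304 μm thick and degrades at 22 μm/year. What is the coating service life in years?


Service life = thickness / degradation rate
Life = 304 / 22 = 13.8 years

13.8 years


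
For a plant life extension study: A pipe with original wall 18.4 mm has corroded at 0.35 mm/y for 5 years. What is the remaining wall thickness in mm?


Remaining wall = original − CR × time
t = 18.4 − 0.35*5 = 18.4 − 1.75 = 16.65 mm

16.65 mm


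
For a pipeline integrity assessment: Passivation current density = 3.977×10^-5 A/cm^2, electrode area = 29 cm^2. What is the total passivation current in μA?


I = i_pass * A, then convert A → μA (×10^6)
I = 3.977×10^-5 * 29 * 10^6 = 1153.33 μA

1153.33 μA


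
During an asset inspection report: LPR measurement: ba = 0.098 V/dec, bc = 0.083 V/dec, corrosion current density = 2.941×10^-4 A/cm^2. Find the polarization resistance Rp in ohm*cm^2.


Apply the Stern-Geary equation: Rp = ba*bc / (2.303*icorr*(ba+bc))
ba*bc = 0.098*0.083 = 0.008134
ba+bc = 0.181; 2.303*icorr*(ba+bc) = 2.303*2.941×10^-4*0.181 = 1.2259353×10^-4
Rp = 0.008134 / 1.2259353×10^-4 = 66.35 ohm*cm^2

66.35 ohm*cm^2


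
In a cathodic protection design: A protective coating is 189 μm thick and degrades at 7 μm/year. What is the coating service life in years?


Service life = thickness / degradation rate
Life = 189 / 7 = 27.0 years

27.0 years


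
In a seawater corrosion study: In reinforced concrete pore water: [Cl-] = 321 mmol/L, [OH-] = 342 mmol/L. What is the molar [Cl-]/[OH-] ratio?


Threshold parameter = [Cl-] / [OH-] (molar basis; both in mmol/L, so units cancel)
Ratio = 321 / 342 = 0.94

0.94


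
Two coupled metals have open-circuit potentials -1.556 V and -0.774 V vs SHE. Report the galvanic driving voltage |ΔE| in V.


Driving voltage is the absolute potential difference.
|ΔE| = |-1.556 − (-0.774)| = 0.782 V

0.782 V


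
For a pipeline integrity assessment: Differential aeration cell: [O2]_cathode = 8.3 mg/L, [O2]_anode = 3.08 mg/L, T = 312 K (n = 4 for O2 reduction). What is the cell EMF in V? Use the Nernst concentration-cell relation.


Apply the Nernst concentration-cell relation: E = (RT/nF)*ln(C_cathode/C_anode)
RT/nF = 8.314*312/(4*96485) = 0.00672117 V
ln(8.3/3.08) = 0.99133
E = 0.00672117 * 0.99133 = 0.00666 V

0.00666 V


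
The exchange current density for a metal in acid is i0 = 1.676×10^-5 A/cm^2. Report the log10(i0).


i0 = 1.676×10^-5 A/cm^2
log10(i0) = -4.776

-4.776


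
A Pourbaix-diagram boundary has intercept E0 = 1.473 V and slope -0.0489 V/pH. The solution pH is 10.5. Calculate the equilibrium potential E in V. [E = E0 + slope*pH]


Apply the Pourbaix line equation: E = E0 + slope*pH
E = 1.473 + (-0.0489)*10.5 = 1.473 + (-0.51345) = 0.95955 V
Rounded to 3 decimal places: E = 0.960 V

0.960 V


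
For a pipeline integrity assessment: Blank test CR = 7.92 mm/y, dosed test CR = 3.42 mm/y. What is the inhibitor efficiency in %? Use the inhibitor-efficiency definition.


Apply the inhibitor-efficiency definition: IE = (CR_blank − CR_inh)/CR_blank × 100
IE = (7.92 − 3.42) / 7.92 × 100
IE = 4.5 / 7.92 × 100 = 56.8 %

56.8 %


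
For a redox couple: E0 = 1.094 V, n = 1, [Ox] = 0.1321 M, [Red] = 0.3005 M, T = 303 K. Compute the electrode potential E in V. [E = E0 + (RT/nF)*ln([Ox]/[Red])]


Apply the Nernst equation: E = E0 + (RT/nF)*ln([Ox]/[Red])
Step 1: RT/nF = 8.314*303/(1*96485) = 0.02610916 V
Step 2: [Ox]/[Red] = 0.1321/0.3005 = 0.439601
Step 3: ln(0.439601) = -0.821888
Step 4: correction = 0.02610916 * -0.821888 = -0.021 V
E = 1.094 + -0.021 = 1.073 V

1.073 V


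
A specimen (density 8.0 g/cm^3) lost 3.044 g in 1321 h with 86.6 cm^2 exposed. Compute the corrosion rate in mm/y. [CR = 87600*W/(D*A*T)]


Apply the mm/y weight-loss relation: CR = 87600 * W / (D * A * T)
Numerator: 87600 * 3.044 = 266654.4
Denominator: 8.0 * 86.6 * 1321 = 915188.8
CR = 266654.4 / 915188.8 = 0.29137 mm/y

0.29137 mm/y


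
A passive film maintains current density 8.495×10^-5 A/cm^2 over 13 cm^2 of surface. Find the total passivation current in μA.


I = i_pass * A, then convert A → μA (×10^6)
I = 8.495×10^-5 * 13 * 10^6 = 1104.35 μA

1104.35 μA


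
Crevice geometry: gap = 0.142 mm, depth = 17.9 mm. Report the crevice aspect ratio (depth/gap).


Aspect ratio = depth / gap
Ratio = 17.9 / 0.142 = 126.1

126.1


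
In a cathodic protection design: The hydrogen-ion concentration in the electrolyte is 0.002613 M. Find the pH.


pH = −log10[H+]
pH = −log10(0.002613) = 2.58

2.58


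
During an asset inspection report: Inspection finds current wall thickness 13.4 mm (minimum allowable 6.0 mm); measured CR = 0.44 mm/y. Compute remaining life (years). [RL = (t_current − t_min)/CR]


Apply the remaining-life relation: RL = (t_current − t_min) / CR
RL = (13.4 − 6.0) / 0.44 = 7.4 / 0.44 = 16.8 years

16.8 years


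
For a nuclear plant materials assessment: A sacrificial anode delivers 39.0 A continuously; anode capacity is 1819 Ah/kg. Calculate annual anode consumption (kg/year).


Annual consumption = current * hours per year / capacity
Rate = 39.0 * 8760 / 1819 = 187.8 kg/year

187.8 kg/year


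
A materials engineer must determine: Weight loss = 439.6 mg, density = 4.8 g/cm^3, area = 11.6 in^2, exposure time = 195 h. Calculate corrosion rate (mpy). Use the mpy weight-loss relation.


Apply the mpy weight-loss relation: CR = 534 * W / (D * A * T)
Numerator: 534 * 439.6 = 234746.4
Denominator: 4.8 * 11.6 * 195 = 10857.6
CR = 234746.4 / 10857.6 = 21.6205 mpy

21.6205 mpy


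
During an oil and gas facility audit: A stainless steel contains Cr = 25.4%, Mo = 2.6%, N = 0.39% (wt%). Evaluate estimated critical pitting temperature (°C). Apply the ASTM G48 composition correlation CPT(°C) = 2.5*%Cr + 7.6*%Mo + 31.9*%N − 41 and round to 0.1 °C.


Apply the ASTM G48 empirical CPT estimate: CPT(°C) = 2.5*%Cr + 7.6*%Mo + 31.9*%N − 41
2.5*25.4 = 63.5; 7.6*2.6 = 19.76; 31.9*0.39 = 12.441
CPT = 63.5 + 19.76 + 12.441 − 41 = 54.701 °C
Rounded to 0.1 °C: CPT ≈ 54.7 °C

54.7 °C


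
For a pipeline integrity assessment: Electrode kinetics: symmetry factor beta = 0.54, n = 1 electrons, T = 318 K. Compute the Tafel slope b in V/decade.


Apply the Tafel slope relation: b = 2.303*R*T/(beta*n*F)
Numerator: 2.303 * 8.314 * 318 = 6088.79
Denominator: 0.54 * 1 * 96485 = 52101.9
b = 6088.79 / 52101.9 = 0.117 V/decade

0.117 V/decade


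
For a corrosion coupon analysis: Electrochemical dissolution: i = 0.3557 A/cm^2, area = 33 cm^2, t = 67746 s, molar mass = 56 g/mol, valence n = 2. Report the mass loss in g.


Apply Faraday's law: m = i*A*t*M / (n*F)
Total charge passed Q = i*A*t = 0.3557*33*67746 = 795209.3226 C
m = Q*M/(n*F) = 795209.3226*56/(2*96485) = 230.7702 g

230.7702 g


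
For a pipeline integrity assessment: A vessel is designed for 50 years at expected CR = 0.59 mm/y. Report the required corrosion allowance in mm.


Corrosion allowance = CR × design life
CA = 0.59 * 50 = 29.5 mm

29.5 mm


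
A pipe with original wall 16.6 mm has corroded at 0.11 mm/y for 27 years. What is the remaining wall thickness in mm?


Remaining wall = original − CR × time
t = 16.6 − 0.11*27 = 16.6 − 2.97 = 13.63 mm

13.63 mm


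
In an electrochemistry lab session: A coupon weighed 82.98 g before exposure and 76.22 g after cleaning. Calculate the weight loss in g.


Weight loss = initial − final
WL = 82.98 − 76.22 = 6.76 g

6.76 g


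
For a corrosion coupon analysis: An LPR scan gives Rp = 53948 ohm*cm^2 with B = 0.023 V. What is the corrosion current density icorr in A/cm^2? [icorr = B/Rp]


Apply the Stern-Geary relation: icorr = B / Rp
icorr = 0.023 / 53948 = 4.263×10^-7 A/cm^2

4.263×10^-7 A/cm^2


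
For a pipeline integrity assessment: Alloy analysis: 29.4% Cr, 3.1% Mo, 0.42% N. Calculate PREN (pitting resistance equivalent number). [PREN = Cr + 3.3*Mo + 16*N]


Apply the PREN formula: PREN = Cr + 3.3*Mo + 16*N
PREN = 29.4 + 3.3*3.1 + 16*0.42
PREN = 29.4 + 10.23 + 6.72 = 46.35

46.35


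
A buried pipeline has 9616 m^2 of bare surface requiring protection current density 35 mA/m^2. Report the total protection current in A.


I = area * current density, then convert mA → A (÷1000)
I = 9616 * 35 / 1000 = 336.56 A

336.56 A


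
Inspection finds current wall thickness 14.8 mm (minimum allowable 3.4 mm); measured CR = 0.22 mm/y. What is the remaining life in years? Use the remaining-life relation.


Apply the remaining-life relation: RL = (t_current − t_min) / CR
RL = (14.8 − 3.4) / 0.22 = 11.4 / 0.22 = 51.8 years

51.8 years


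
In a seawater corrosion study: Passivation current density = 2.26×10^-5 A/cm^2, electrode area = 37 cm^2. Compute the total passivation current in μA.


I = i_pass * A, then convert A → μA (×10^6)
I = 2.26×10^-5 * 37 * 10^6 = 836.2 μA

836.2 μA


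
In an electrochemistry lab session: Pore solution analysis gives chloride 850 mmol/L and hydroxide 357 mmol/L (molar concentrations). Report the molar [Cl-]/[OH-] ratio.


Threshold parameter = [Cl-] / [OH-] (molar basis; both in mmol/L, so units cancel)
Ratio = 850 / 357 = 2.38

2.38


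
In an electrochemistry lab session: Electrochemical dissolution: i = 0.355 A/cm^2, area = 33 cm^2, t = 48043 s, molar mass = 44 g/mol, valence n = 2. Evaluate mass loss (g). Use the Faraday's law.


Apply Faraday's law: m = i*A*t*M / (n*F)
Total charge passed Q = i*A*t = 0.355*33*48043 = 562823.745 C
m = Q*M/(n*F) = 562823.745*44/(2*96485) = 128.3321 g

128.3321 g


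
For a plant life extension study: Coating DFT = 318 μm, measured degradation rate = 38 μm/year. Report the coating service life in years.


Service life = thickness / degradation rate
Life = 318 / 38 = 8.4 years

8.4 years


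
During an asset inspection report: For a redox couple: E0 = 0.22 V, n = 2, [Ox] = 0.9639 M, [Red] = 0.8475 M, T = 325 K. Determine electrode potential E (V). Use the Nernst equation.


Apply the Nernst equation: E = E0 + (RT/nF)*ln([Ox]/[Red])
Step 1: RT/nF = 8.314*325/(2*96485) = 0.01400244 V
Step 2: [Ox]/[Red] = 0.9639/0.8475 = 1.137345
Step 3: ln(1.137345) = 0.128697
Step 4: correction = 0.01400244 * 0.128697 = 0.0018 V
E = 0.22 + 0.0018 = 0.2218 V

0.2218 V


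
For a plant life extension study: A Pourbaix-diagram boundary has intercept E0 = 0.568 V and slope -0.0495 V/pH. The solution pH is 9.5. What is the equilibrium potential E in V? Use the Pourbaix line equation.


Apply the Pourbaix line equation: E = E0 + slope*pH
E = 0.568 + (-0.0495)*9.5 = 0.568 + (-0.47025) = 0.09775 V
Rounded to 4 decimal places: E = 0.0978 V

0.0978 V


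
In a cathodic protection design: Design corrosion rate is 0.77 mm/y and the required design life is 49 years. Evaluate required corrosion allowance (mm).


Corrosion allowance = CR × design life
CA = 0.77 * 49 = 37.73 mm

37.73 mm


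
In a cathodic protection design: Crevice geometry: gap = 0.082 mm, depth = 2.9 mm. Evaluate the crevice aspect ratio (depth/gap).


Aspect ratio = depth / gap
Ratio = 2.9 / 0.082 = 35.4

35.4


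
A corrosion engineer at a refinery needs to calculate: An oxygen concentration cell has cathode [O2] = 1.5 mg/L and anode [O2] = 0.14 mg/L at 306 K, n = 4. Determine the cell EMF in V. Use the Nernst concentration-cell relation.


Apply the Nernst concentration-cell relation: E = (RT/nF)*ln(C_cathode/C_anode)
RT/nF = 8.314*306/(4*96485) = 0.00659192 V
ln(1.5/0.14) = 2.37158
E = 0.00659192 * 2.37158 = 0.01563 V

0.01563 V


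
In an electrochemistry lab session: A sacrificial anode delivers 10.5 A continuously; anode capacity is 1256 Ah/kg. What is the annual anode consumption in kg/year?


Annual consumption = current * hours per year / capacity
Rate = 10.5 * 8760 / 1256 = 73.2 kg/year

73.2 kg/year


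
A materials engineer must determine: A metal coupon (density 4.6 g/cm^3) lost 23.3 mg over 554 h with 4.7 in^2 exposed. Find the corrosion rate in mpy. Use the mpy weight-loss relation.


Apply the mpy weight-loss relation: CR = 534 * W / (D * A * T)
Numerator: 534 * 23.3 = 12442.2
Denominator: 4.6 * 4.7 * 554 = 11977.48
CR = 12442.2 / 11977.48 = 1.039 mpy

1.039 mpy


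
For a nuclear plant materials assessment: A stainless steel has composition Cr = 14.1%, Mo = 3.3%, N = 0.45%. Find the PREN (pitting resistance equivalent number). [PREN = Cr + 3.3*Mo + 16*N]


Apply the PREN formula: PREN = Cr + 3.3*Mo + 16*N
PREN = 14.1 + 3.3*3.3 + 16*0.45
PREN = 14.1 + 10.89 + 7.2 = 32.19

32.19


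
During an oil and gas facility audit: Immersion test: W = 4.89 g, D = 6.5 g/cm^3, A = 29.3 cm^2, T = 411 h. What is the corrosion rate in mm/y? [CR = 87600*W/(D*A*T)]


Apply the mm/y weight-loss relation: CR = 87600 * W / (D * A * T)
Numerator: 87600 * 4.89 = 428364.0
Denominator: 6.5 * 29.3 * 411 = 78274.95
CR = 428364.0 / 78274.95 = 5.47256 mm/y

5.47256 mm/y


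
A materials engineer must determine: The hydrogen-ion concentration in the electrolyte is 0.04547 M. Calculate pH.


pH = −log10[H+]
pH = −log10(0.04547) = 1.34

1.34


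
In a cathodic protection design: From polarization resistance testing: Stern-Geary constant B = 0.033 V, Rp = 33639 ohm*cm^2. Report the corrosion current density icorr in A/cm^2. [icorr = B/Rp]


Apply the Stern-Geary relation: icorr = B / Rp
icorr = 0.033 / 33639 = 9.81×10^-7 A/cm^2

9.81×10^-7 A/cm^2


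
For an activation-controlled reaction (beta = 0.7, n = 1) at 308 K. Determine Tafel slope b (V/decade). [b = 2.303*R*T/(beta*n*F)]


Apply the Tafel slope relation: b = 2.303*R*T/(beta*n*F)
Numerator: 2.303 * 8.314 * 308 = 5897.32
Denominator: 0.7 * 1 * 96485 = 67539.5
b = 5897.32 / 67539.5 = 0.0873 V/decade

0.0873 V/decade


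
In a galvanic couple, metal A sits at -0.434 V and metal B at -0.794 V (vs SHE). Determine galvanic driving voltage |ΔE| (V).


Driving voltage is the absolute potential difference.
|ΔE| = |-0.434 − (-0.794)| = 0.36 V

0.36 V


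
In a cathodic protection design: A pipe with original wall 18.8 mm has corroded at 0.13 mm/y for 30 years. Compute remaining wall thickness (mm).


Remaining wall = original − CR × time
t = 18.8 − 0.13*30 = 18.8 − 3.9 = 14.9 mm

14.9 mm


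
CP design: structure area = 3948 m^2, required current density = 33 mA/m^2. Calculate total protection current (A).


I = area * current density, then convert mA → A (÷1000)
I = 3948 * 33 / 1000 = 130.28 A

130.28 A


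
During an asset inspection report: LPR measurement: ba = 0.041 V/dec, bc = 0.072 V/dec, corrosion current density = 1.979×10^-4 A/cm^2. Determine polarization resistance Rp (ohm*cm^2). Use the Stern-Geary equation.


Apply the Stern-Geary equation: Rp = ba*bc / (2.303*icorr*(ba+bc))
ba*bc = 0.041*0.072 = 0.002952
ba+bc = 0.113; 2.303*icorr*(ba+bc) = 2.303*1.979×10^-4*0.113 = 5.1501298×10^-5
Rp = 0.002952 / 5.1501298×10^-5 = 57.3 ohm*cm^2

57.3 ohm*cm^2


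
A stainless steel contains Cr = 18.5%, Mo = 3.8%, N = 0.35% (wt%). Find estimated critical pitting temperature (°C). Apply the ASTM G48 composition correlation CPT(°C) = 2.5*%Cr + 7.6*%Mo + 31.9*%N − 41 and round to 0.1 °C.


Apply the ASTM G48 empirical CPT estimate: CPT(°C) = 2.5*%Cr + 7.6*%Mo + 31.9*%N − 41
2.5*18.5 = 46.25; 7.6*3.8 = 28.88; 31.9*0.35 = 11.165
CPT = 46.25 + 28.88 + 11.165 − 41 = 45.295 °C
Rounded to 0.1 °C: CPT ≈ 45.3 °C

45.3 °C


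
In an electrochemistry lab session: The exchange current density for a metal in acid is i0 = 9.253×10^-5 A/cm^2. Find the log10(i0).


i0 = 9.253×10^-5 A/cm^2
log10(i0) = -4.034

-4.034


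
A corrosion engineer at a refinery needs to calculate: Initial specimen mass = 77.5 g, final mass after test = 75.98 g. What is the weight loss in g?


Weight loss = initial − final
WL = 77.5 − 75.98 = 1.52 g

1.52 g


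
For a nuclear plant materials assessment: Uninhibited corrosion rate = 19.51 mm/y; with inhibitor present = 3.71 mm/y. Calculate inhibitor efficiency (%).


Apply the inhibitor-efficiency definition: IE = (CR_blank − CR_inh)/CR_blank × 100
IE = (19.51 − 3.71) / 19.51 × 100
IE = 15.8 / 19.51 × 100 = 81.0 %

81.0 %


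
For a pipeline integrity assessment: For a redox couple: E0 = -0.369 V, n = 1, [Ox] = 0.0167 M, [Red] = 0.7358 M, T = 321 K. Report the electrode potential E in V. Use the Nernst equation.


Apply the Nernst equation: E = E0 + (RT/nF)*ln([Ox]/[Red])
Step 1: RT/nF = 8.314*321/(1*96485) = 0.0276602 V
Step 2: [Ox]/[Red] = 0.0167/0.7358 = 0.022696
Step 3: ln(0.022696) = -3.785567
Step 4: correction = 0.0276602 * -3.785567 = -0.105 V
E = -0.369 + -0.105 = -0.474 V

-0.474 V


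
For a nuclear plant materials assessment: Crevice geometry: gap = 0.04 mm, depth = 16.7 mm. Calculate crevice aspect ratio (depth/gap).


Aspect ratio = depth / gap
Ratio = 16.7 / 0.04 = 417.5

417.5


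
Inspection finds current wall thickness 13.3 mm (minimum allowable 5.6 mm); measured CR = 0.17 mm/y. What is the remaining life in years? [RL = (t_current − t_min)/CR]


Apply the remaining-life relation: RL = (t_current − t_min) / CR
RL = (13.3 − 5.6) / 0.17 = 7.7 / 0.17 = 45.3 years

45.3 years


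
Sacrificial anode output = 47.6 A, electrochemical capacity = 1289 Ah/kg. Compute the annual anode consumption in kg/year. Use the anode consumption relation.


Annual consumption = current * hours per year / capacity
Rate = 47.6 * 8760 / 1289 = 323.5 kg/year

323.5 kg/year


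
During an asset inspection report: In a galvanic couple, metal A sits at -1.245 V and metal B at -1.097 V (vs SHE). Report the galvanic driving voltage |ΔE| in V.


Driving voltage is the absolute potential difference.
|ΔE| = |-1.245 − (-1.097)| = 0.148 V

0.148 V


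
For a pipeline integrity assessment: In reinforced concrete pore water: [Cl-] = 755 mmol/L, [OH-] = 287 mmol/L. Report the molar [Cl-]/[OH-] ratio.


Threshold parameter = [Cl-] / [OH-] (molar basis; both in mmol/L, so units cancel)
Ratio = 755 / 287 = 2.63

2.63


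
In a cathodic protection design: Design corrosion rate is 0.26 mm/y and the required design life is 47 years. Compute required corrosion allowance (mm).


Corrosion allowance = CR × design life
CA = 0.26 * 47 = 12.22 mm

12.22 mm


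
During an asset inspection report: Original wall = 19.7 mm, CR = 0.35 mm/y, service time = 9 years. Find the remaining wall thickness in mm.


Remaining wall = original − CR × time
t = 19.7 − 0.35*9 = 19.7 − 3.15 = 16.55 mm

16.55 mm


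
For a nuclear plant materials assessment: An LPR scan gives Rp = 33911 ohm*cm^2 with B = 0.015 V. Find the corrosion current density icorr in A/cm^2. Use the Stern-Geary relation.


Apply the Stern-Geary relation: icorr = B / Rp
icorr = 0.015 / 33911 = 4.423×10^-7 A/cm^2

4.423×10^-7 A/cm^2


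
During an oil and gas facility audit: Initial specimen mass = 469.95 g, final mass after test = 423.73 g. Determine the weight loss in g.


Weight loss = initial − final
WL = 469.95 − 423.73 = 46.22 g

46.22 g


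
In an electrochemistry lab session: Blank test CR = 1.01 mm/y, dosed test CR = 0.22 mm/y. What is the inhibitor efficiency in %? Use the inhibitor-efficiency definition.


Apply the inhibitor-efficiency definition: IE = (CR_blank − CR_inh)/CR_blank × 100
IE = (1.01 − 0.22) / 1.01 × 100
IE = 0.79 / 1.01 × 100 = 78.2 %

78.2 %


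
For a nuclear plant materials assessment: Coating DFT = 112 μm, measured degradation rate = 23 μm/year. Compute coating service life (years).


Service life = thickness / degradation rate
Life = 112 / 23 = 4.9 years

4.9 years


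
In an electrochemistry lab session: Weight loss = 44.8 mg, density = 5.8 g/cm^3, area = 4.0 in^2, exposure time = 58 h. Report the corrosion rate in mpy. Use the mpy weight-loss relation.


Apply the mpy weight-loss relation: CR = 534 * W / (D * A * T)
Numerator: 534 * 44.8 = 23923.2
Denominator: 5.8 * 4.0 * 58 = 1345.6
CR = 23923.2 / 1345.6 = 17.7788 mpy

17.7788 mpy


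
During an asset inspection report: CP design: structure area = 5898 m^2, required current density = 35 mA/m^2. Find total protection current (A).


I = area * current density, then convert mA → A (÷1000)
I = 5898 * 35 / 1000 = 206.43 A

206.43 A


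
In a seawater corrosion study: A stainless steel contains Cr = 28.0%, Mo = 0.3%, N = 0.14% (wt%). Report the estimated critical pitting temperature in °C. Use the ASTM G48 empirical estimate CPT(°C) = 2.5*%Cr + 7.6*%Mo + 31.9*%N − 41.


Apply the ASTM G48 empirical CPT estimate: CPT(°C) = 2.5*%Cr + 7.6*%Mo + 31.9*%N − 41
2.5*28.0 = 70; 7.6*0.3 = 2.28; 31.9*0.14 = 4.466
CPT = 70 + 2.28 + 4.466 − 41 = 35.746 °C
Rounded to 0.1 °C: CPT ≈ 35.7 °C

35.7 °C


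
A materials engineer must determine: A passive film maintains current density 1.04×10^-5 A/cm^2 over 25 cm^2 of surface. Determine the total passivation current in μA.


I = i_pass * A, then convert A → μA (×10^6)
I = 1.04×10^-5 * 25 * 10^6 = 260.0 μA

260.0 μA


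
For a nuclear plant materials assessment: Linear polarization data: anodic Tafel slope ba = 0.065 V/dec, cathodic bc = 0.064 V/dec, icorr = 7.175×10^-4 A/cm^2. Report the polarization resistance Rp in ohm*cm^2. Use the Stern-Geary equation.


Apply the Stern-Geary equation: Rp = ba*bc / (2.303*icorr*(ba+bc))
ba*bc = 0.065*0.064 = 0.00416
ba+bc = 0.129; 2.303*icorr*(ba+bc) = 2.303*7.175×10^-4*0.129 = 2.1315992×10^-4
Rp = 0.00416 / 2.1315992×10^-4 = 19.52 ohm*cm^2

19.52 ohm*cm^2


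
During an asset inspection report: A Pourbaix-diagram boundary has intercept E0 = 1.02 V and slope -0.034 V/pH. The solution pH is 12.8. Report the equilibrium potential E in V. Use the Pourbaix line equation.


Apply the Pourbaix line equation: E = E0 + slope*pH
E = 1.02 + (-0.034)*12.8 = 1.02 + (-0.4352) = 0.5848 V
Rounded to 3 decimal places: E = 0.585 V

0.585 V


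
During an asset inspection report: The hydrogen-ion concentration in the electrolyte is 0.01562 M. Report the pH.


pH = −log10[H+]
pH = −log10(0.01562) = 1.81

1.81


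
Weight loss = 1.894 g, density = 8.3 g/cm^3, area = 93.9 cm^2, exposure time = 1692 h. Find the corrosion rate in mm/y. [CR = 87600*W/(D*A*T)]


Apply the mm/y weight-loss relation: CR = 87600 * W / (D * A * T)
Numerator: 87600 * 1.894 = 165914.4
Denominator: 8.3 * 93.9 * 1692 = 1318694.04
CR = 165914.4 / 1318694.04 = 0.1258 mm/y

0.1258 mm/y


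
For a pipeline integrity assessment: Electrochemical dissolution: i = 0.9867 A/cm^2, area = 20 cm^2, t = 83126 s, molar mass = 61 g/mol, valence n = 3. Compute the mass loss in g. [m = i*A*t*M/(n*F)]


Apply Faraday's law: m = i*A*t*M / (n*F)
Total charge passed Q = i*A*t = 0.9867*20*83126 = 1640408.484 C
m = Q*M/(n*F) = 1640408.484*61/(3*96485) = 345.70112 g

345.70112 g


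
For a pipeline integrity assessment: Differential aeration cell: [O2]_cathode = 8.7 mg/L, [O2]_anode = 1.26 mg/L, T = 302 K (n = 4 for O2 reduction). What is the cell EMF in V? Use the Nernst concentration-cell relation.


Apply the Nernst concentration-cell relation: E = (RT/nF)*ln(C_cathode/C_anode)
RT/nF = 8.314*302/(4*96485) = 0.00650575 V
ln(8.7/1.26) = 1.93221
E = 0.00650575 * 1.93221 = 0.01257 V

0.01257 V


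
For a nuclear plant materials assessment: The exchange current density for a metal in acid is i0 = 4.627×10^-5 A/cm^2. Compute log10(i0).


i0 = 4.627×10^-5 A/cm^2
log10(i0) = -4.335

-4.335


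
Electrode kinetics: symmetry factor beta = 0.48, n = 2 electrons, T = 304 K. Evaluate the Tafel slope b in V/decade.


Apply the Tafel slope relation: b = 2.303*R*T/(beta*n*F)
Numerator: 2.303 * 8.314 * 304 = 5820.73
Denominator: 0.48 * 2 * 96485 = 92625.6
b = 5820.73 / 92625.6 = 0.0628 V/decade

0.0628 V/decade


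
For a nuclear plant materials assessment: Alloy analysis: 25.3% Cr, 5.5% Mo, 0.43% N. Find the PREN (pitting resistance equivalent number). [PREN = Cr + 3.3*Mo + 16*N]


Apply the PREN formula: PREN = Cr + 3.3*Mo + 16*N
PREN = 25.3 + 3.3*5.5 + 16*0.43
PREN = 25.3 + 18.15 + 6.88 = 50.33

50.33


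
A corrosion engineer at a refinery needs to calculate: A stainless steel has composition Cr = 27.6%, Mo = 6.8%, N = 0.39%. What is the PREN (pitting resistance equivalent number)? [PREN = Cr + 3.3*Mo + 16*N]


Apply the PREN formula: PREN = Cr + 3.3*Mo + 16*N
PREN = 27.6 + 3.3*6.8 + 16*0.39
PREN = 27.6 + 22.44 + 6.24 = 56.28

56.28


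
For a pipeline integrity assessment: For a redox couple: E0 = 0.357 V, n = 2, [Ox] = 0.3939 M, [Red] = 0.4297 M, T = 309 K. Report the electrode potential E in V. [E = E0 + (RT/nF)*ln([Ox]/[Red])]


Apply the Nernst equation: E = E0 + (RT/nF)*ln([Ox]/[Red])
Step 1: RT/nF = 8.314*309/(2*96485) = 0.01331308 V
Step 2: [Ox]/[Red] = 0.3939/0.4297 = 0.916686
Step 3: ln(0.916686) = -0.08699
Step 4: correction = 0.01331308 * -0.08699 = -0.001 V
E = 0.357 + -0.001 = 0.356 V

0.356 V


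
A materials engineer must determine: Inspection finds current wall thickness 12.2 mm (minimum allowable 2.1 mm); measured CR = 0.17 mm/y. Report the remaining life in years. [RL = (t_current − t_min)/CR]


Apply the remaining-life relation: RL = (t_current − t_min) / CR
RL = (12.2 − 2.1) / 0.17 = 10.1 / 0.17 = 59.4 years

59.4 years


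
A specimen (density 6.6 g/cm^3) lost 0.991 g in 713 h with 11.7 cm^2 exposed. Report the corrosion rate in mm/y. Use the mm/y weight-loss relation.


Apply the mm/y weight-loss relation: CR = 87600 * W / (D * A * T)
Numerator: 87600 * 0.991 = 86811.6
Denominator: 6.6 * 11.7 * 713 = 55057.86
CR = 86811.6 / 55057.86 = 1.576734 mm/y

1.576734 mm/y


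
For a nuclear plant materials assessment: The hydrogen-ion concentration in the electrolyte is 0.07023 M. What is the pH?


pH = −log10[H+]
pH = −log10(0.07023) = 1.15

1.15


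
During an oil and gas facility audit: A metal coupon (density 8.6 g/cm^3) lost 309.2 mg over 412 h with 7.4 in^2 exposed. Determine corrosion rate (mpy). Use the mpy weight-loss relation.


Apply the mpy weight-loss relation: CR = 534 * W / (D * A * T)
Numerator: 534 * 309.2 = 165112.8
Denominator: 8.6 * 7.4 * 412 = 26219.68
CR = 165112.8 / 26219.68 = 6.29729 mpy

6.29729 mpy


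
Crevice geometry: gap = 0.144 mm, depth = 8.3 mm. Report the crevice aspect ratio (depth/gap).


Aspect ratio = depth / gap
Ratio = 8.3 / 0.144 = 57.6

57.6


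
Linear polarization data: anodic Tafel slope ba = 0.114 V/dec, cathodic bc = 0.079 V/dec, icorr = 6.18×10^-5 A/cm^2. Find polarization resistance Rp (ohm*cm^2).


Apply the Stern-Geary equation: Rp = ba*bc / (2.303*icorr*(ba+bc))
ba*bc = 0.114*0.079 = 0.009006
ba+bc = 0.193; 2.303*icorr*(ba+bc) = 2.303*6.18×10^-5*0.193 = 2.7468802×10^-5
Rp = 0.009006 / 2.7468802×10^-5 = 327.9 ohm*cm^2

327.9 ohm*cm^2


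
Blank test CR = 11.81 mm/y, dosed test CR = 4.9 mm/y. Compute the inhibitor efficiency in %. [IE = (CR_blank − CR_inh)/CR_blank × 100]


Apply the inhibitor-efficiency definition: IE = (CR_blank − CR_inh)/CR_blank × 100
IE = (11.81 − 4.9) / 11.81 × 100
IE = 6.91 / 11.81 × 100 = 58.5 %

58.5 %


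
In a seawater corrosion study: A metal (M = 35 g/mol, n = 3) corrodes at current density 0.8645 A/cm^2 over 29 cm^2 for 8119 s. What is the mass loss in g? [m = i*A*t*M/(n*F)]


Apply Faraday's law: m = i*A*t*M / (n*F)
Total charge passed Q = i*A*t = 0.8645*29*8119 = 203547.3895 C
m = Q*M/(n*F) = 203547.3895*35/(3*96485) = 24.61232 g

24.61232 g


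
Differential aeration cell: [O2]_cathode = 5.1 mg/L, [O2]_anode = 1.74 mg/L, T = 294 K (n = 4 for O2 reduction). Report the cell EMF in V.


Apply the Nernst concentration-cell relation: E = (RT/nF)*ln(C_cathode/C_anode)
RT/nF = 8.314*294/(4*96485) = 0.00633341 V
ln(5.1/1.74) = 1.07536
E = 0.00633341 * 1.07536 = 0.00681 V

0.00681 V


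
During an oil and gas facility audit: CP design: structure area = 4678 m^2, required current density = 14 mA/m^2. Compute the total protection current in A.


I = area * current density, then convert mA → A (÷1000)
I = 4678 * 14 / 1000 = 65.49 A

65.49 A


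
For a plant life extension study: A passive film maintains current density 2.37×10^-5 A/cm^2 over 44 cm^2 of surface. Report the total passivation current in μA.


I = i_pass * A, then convert A → μA (×10^6)
I = 2.37×10^-5 * 44 * 10^6 = 1042.8 μA

1042.8 μA


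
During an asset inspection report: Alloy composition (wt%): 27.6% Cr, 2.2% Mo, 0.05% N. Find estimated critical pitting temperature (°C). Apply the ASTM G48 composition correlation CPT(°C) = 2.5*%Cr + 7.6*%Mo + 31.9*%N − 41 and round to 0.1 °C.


Apply the ASTM G48 empirical CPT estimate: CPT(°C) = 2.5*%Cr + 7.6*%Mo + 31.9*%N − 41
2.5*27.6 = 69; 7.6*2.2 = 16.72; 31.9*0.05 = 1.595
CPT = 69 + 16.72 + 1.595 − 41 = 46.315 °C
Rounded to 0.1 °C: CPT ≈ 46.3 °C

46.3 °C


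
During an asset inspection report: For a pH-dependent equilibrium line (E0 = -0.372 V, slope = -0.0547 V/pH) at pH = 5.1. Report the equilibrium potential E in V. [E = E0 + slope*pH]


Apply the Pourbaix line equation: E = E0 + slope*pH
E = -0.372 + (-0.0547)*5.1 = -0.372 + (-0.27897) = -0.65097 V
Rounded to 3 decimal places: E = -0.651 V

-0.651 V


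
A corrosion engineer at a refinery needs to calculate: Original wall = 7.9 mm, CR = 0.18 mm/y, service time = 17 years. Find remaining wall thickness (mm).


Remaining wall = original − CR × time
t = 7.9 − 0.18*17 = 7.9 − 3.06 = 4.84 mm

4.84 mm


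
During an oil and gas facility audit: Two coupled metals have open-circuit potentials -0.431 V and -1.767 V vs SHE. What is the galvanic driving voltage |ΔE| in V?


Driving voltage is the absolute potential difference.
|ΔE| = |-0.431 − (-1.767)| = 1.336 V

1.336 V


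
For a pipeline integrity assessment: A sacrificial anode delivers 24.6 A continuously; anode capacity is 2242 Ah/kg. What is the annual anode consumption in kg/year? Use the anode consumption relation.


Annual consumption = current * hours per year / capacity
Rate = 24.6 * 8760 / 2242 = 96.1 kg/year

96.1 kg/year


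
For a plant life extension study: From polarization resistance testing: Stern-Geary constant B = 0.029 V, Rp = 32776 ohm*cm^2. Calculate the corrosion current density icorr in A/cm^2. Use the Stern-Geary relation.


Apply the Stern-Geary relation: icorr = B / Rp
icorr = 0.029 / 32776 = 8.848×10^-7 A/cm^2

8.848×10^-7 A/cm^2


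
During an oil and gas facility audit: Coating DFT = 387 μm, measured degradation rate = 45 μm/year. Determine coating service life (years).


Service life = thickness / degradation rate
Life = 387 / 45 = 8.6 years

8.6 years


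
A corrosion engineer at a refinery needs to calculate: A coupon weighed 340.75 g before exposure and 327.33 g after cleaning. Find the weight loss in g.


Weight loss = initial − final
WL = 340.75 − 327.33 = 13.42 g

13.42 g


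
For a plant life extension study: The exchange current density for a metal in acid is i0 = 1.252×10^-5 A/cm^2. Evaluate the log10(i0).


i0 = 1.252×10^-5 A/cm^2
log10(i0) = -4.902

-4.902


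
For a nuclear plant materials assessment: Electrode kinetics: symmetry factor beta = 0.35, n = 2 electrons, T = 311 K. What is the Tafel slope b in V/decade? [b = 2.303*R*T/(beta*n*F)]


Apply the Tafel slope relation: b = 2.303*R*T/(beta*n*F)
Numerator: 2.303 * 8.314 * 311 = 5954.76
Denominator: 0.35 * 2 * 96485 = 67539.5
b = 5954.76 / 67539.5 = 0.0882 V/decade

0.0882 V/decade


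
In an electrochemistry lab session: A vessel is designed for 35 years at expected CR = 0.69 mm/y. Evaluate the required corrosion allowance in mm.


Corrosion allowance = CR × design life
CA = 0.69 * 35 = 24.15 mm

24.15 mm


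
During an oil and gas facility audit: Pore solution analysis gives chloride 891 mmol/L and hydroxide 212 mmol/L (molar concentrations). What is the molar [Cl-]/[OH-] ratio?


Threshold parameter = [Cl-] / [OH-] (molar basis; both in mmol/L, so units cancel)
Ratio = 891 / 212 = 4.2

4.2


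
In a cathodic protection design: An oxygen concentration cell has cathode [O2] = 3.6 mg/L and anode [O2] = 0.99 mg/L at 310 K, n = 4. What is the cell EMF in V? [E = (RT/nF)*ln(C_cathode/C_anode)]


Apply the Nernst concentration-cell relation: E = (RT/nF)*ln(C_cathode/C_anode)
RT/nF = 8.314*310/(4*96485) = 0.00667808 V
ln(3.6/0.99) = 1.29098
E = 0.00667808 * 1.29098 = 0.00862 V

0.00862 V


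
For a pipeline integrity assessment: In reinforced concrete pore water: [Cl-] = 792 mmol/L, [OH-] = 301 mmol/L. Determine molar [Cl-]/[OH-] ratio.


Threshold parameter = [Cl-] / [OH-] (molar basis; both in mmol/L, so units cancel)
Ratio = 792 / 301 = 2.63

2.63


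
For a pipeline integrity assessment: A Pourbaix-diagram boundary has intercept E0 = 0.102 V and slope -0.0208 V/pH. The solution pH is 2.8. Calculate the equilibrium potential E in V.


Apply the Pourbaix line equation: E = E0 + slope*pH
E = 0.102 + (-0.0208)*2.8 = 0.102 + (-0.05824) = 0.04376 V
Rounded to 4 decimal places: E = 0.0438 V

0.0438 V


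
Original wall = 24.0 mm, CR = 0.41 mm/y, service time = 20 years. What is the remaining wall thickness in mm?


Remaining wall = original − CR × time
t = 24.0 − 0.41*20 = 24.0 − 8.2 = 15.8 mm

15.8 mm


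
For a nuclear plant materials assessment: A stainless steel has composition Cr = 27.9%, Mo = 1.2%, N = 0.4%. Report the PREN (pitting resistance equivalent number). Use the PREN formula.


Apply the PREN formula: PREN = Cr + 3.3*Mo + 16*N
PREN = 27.9 + 3.3*1.2 + 16*0.4
PREN = 27.9 + 3.96 + 6.4 = 38.26

38.26


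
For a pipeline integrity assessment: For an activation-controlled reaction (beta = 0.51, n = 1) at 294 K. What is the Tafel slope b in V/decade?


Apply the Tafel slope relation: b = 2.303*R*T/(beta*n*F)
Numerator: 2.303 * 8.314 * 294 = 5629.26
Denominator: 0.51 * 1 * 96485 = 49207.35
b = 5629.26 / 49207.35 = 0.1144 V/decade

0.1144 V/decade


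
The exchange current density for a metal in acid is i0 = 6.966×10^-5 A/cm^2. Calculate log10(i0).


i0 = 6.966×10^-5 A/cm^2
log10(i0) = -4.157

-4.157


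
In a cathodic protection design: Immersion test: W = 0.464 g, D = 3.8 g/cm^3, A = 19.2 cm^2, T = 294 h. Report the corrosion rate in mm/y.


Apply the mm/y weight-loss relation: CR = 87600 * W / (D * A * T)
Numerator: 87600 * 0.464 = 40646.4
Denominator: 3.8 * 19.2 * 294 = 21450.24
CR = 40646.4 / 21450.24 = 1.89492 mm/y

1.89492 mm/y


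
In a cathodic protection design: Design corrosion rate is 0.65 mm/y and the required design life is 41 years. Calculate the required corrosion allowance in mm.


Corrosion allowance = CR × design life
CA = 0.65 * 41 = 26.65 mm

26.65 mm


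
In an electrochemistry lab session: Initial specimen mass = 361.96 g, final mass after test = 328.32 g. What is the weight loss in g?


Weight loss = initial − final
WL = 361.96 − 328.32 = 33.64 g

33.64 g


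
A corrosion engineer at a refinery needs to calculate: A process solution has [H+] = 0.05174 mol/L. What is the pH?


pH = −log10[H+]
pH = −log10(0.05174) = 1.29

1.29


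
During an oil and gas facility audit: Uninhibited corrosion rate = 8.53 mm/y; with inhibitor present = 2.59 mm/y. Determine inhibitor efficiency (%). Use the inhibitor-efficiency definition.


Apply the inhibitor-efficiency definition: IE = (CR_blank − CR_inh)/CR_blank × 100
IE = (8.53 − 2.59) / 8.53 × 100
IE = 5.94 / 8.53 × 100 = 69.6 %

69.6 %
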